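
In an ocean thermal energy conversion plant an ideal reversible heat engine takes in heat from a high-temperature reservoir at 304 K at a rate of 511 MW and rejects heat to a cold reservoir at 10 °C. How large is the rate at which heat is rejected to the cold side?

T_C = 10 °C → 10 + 273.15 = 283.15 K.
For a reversible engine, η = 1 − T_C/T_H = 1 − 283.15/304.00 = 0.0686.
For a reversible cycle Q_C/Q_H = T_C/T_H, so Q_C = 511 × 283.15/304.00 = 476 MW.

Q̇_C ≈ 476 MW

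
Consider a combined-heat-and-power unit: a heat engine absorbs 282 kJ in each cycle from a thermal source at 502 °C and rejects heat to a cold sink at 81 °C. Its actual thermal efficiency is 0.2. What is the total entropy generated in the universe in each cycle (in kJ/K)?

ΔS_univ ≈ 0.273 kJ/K

T_H = 502 °C → 502 + 273.15 = 775.15 K.
T_C = 81 °C → 81 + 273.15 = 354.15 K.
W = η·Q_H = 0.2 × 282 = 56.40 kJ, so Q_C = Q_H − W = 225.6 kJ.
Reservoir entropy changes: ΔS_H = −Q_H/T_H = −282/775.15 = -0.3638 kJ/K and ΔS_C = +Q_C/T_C = 225.6/354.15 = 0.6370 kJ/K.
ΔS_univ = −Q_H/T_H + Q_C/T_C = 0.273 kJ/K (> 0, since η = 0.2 < η_Carnot = 0.543).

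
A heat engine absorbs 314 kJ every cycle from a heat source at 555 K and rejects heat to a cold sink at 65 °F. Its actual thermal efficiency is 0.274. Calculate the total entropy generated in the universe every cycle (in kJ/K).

ΔS_univ ≈ 0.216 kJ/K

T_C = 65 °F → (65 − 32) × 5/9 = 18.33 °C = 291.48 K.
W = η·Q_H = 0.274 × 314 = 86.04 kJ, so Q_C = Q_H − W = 228.0 kJ.
The hot reservoir loses entropy Q_H/T_H = 314/555.00 = 0.5658 kJ/K; the cold reservoir gains Q_C/T_C = 228.0/291.48 = 0.7821 kJ/K.
ΔS_univ = −Q_H/T_H + Q_C/T_C = 0.216 kJ/K (> 0, since η = 0.274 < η_Carnot = 0.475).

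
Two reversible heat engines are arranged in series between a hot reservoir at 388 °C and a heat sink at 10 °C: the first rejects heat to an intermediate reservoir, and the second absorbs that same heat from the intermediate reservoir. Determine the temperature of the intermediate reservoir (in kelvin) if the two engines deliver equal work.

T_H = 388 °C → 388 + 273.15 = 661.15 K.
T_C = 10 °C → 10 + 273.15 = 283.15 K.
For reversible stages Q_m = Q_H·(T_m/T_H). Setting W₁ = Q_H(1 − T_m/T_H) equal to W₂ = Q_m(1 − T_C/T_m) = Q_H·(T_m − T_C)/T_H gives T_H − T_m = T_m − T_C, so T_m = (T_H + T_C)/2 = (661.15 + 283.15)/2 = 472 K.

T_m ≈ 472 K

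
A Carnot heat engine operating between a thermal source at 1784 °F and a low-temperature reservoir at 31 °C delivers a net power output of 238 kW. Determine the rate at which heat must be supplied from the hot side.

T_H = 1784 °F → (1784 − 32) × 5/9 = 973.33 °C = 1246.48 K.
T_C = 31 °C → 31 + 273.15 = 304.15 K.
For a reversible engine, η = 1 − T_C/T_H = 1 − 304.15/1246.48 = 0.7560.
Q_H = W/η = 238/0.7560 = 314.8 kW.

Q̇_H ≈ 314.8 kW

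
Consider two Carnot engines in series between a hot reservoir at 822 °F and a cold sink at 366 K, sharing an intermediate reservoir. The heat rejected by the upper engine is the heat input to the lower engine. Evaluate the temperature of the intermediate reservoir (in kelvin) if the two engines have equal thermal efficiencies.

T_m ≈ 510.5 K

T_H = 822 °F → (822 − 32) × 5/9 = 438.89 °C = 712.04 K.
Equal efficiencies require 1 − T_m/T_H = 1 − T_C/T_m, i.e. T_m/T_H = T_C/T_m, so T_m = √(T_H·T_C) = √(712.04 × 366.00) = 510.5 K.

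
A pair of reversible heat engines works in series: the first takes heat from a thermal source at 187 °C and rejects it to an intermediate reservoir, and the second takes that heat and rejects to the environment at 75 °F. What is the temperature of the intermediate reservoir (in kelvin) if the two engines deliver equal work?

T_m ≈ 378.6 K

T_H = 187 °C → 187 + 273.15 = 460.15 K.
T_C = 75 °F → (75 − 32) × 5/9 = 23.89 °C = 297.04 K.
For reversible stages Q_m = Q_H·(T_m/T_H). Setting W₁ = Q_H(1 − T_m/T_H) equal to W₂ = Q_m(1 − T_C/T_m) = Q_H·(T_m − T_C)/T_H gives T_H − T_m = T_m − T_C, so T_m = (T_H + T_C)/2 = (460.15 + 297.04)/2 = 378.6 K.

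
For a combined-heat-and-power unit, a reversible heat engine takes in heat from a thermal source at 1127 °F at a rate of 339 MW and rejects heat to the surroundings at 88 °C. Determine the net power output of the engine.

T_H = 1127 °F → (1127 − 32) × 5/9 = 608.33 °C = 881.48 K.
T_C = 88 °C → 88 + 273.15 = 361.15 K.
The Carnot efficiency is η = 1 − T_C/T_H = 1 − 361.15/881.48 = 0.5903.
W = η·Q_H = 0.5903 × 339 = 200.1 MW.

Ẇ ≈ 200.1 MW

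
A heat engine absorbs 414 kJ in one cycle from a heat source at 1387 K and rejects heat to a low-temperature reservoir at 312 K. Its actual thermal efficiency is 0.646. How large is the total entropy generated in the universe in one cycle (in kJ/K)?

ΔS_univ ≈ 0.171 kJ/K

W = η·Q_H = 0.646 × 414 = 267.4 kJ, so Q_C = Q_H − W = 146.6 kJ.
Entropy balance on the reservoirs: −Q_H/T_H = -0.2985 kJ/K, +Q_C/T_C = 0.4697 kJ/K.
ΔS_univ = −Q_H/T_H + Q_C/T_C = 0.171 kJ/K (> 0, since η = 0.646 < η_Carnot = 0.775).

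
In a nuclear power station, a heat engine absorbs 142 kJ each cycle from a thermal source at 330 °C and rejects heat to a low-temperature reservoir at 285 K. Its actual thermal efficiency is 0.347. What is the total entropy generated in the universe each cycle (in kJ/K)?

T_H = 330 °C → 330 + 273.15 = 603.15 K.
W = η·Q_H = 0.347 × 142 = 49.27 kJ, so Q_C = Q_H − W = 92.73 kJ.
Entropy balance on the reservoirs: −Q_H/T_H = -0.2354 kJ/K, +Q_C/T_C = 0.3254 kJ/K.
ΔS_univ = −Q_H/T_H + Q_C/T_C = 0.08992 kJ/K (> 0, since η = 0.347 < η_Carnot = 0.527).

ΔS_univ ≈ 0.08992 kJ/K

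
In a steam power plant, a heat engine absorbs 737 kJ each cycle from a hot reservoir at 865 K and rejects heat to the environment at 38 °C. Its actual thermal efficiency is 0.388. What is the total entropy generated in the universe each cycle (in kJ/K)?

T_C = 38 °C → 38 + 273.15 = 311.15 K.
W = η·Q_H = 0.388 × 737 = 286.0 kJ, so Q_C = Q_H − W = 451.0 kJ.
Reservoir entropy changes: ΔS_H = −Q_H/T_H = −737/865.00 = -0.8520 kJ/K and ΔS_C = +Q_C/T_C = 451.0/311.15 = 1.450 kJ/K.
ΔS_univ = −Q_H/T_H + Q_C/T_C = 0.5976 kJ/K (> 0, since η = 0.388 < η_Carnot = 0.640).

ΔS_univ ≈ 0.5976 kJ/K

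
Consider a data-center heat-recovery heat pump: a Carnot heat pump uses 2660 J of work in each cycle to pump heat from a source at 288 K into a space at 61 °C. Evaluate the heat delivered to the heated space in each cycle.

T_H = 61 °C → 61 + 273.15 = 334.15 K.
For a reversible heat pump, COP_HP = T_H/(T_H − T_C) = 334.15/46.15 = 7.2405.
Q_H = COP_HP · W = 7.2405 × 2660 = 19300 J.

Q_H ≈ 19300 J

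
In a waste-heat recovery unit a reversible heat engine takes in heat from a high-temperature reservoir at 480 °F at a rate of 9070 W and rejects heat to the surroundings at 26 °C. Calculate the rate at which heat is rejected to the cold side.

Q̇_C ≈ 5200 W

T_H = 480 °F → (480 − 32) × 5/9 = 248.89 °C = 522.04 K.
T_C = 26 °C → 26 + 273.15 = 299.15 K.
Since the cycle is reversible, η = 1 − T_C/T_H = 1 − 299.15/522.04 = 0.4270.
For a reversible cycle Q_C/Q_H = T_C/T_H, so Q_C = 9070 × 299.15/522.04 = 5200 W.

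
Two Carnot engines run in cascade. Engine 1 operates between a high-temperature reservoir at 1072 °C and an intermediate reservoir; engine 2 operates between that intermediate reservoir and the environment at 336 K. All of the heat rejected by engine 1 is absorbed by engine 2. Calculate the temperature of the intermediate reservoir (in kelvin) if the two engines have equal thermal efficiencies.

T_m ≈ 672.3 K

T_H = 1072 °C → 1072 + 273.15 = 1345.15 K.
Equal efficiencies require 1 − T_m/T_H = 1 − T_C/T_m, i.e. T_m/T_H = T_C/T_m, so T_m = √(T_H·T_C) = √(1345.15 × 336.00) = 672.3 K.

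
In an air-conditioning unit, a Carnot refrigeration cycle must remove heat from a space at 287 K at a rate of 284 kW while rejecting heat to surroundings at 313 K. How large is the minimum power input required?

For a reversible refrigerator, COP_R = T_C/(T_H − T_C) = 287.00/26.00 = 11.0385.
W = Q_C/COP_R = 284/11.0385 = 25.73 kW.

Ẇ_in ≈ 25.73 kW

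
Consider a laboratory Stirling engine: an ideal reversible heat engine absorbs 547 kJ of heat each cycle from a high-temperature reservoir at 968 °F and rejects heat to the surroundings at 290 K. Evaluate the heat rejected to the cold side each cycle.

Q_C ≈ 200 kJ

T_H = 968 °F → (968 − 32) × 5/9 = 520.00 °C = 793.15 K.
Since the cycle is reversible, η = 1 − T_C/T_H = 1 − 290.00/793.15 = 0.6344.
For a reversible cycle Q_C/Q_H = T_C/T_H, so Q_C = 547 × 290.00/793.15 = 200 kJ.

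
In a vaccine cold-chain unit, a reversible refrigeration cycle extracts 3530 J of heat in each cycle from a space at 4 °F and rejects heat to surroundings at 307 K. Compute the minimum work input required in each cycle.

T_C = 4 °F → (4 − 32) × 5/9 = -15.56 °C = 257.59 K.
Carnot COP: COP_R = T_C/(T_H − T_C) = 257.59/49.41 = 5.2139.
W = Q_C/COP_R = 3530/5.2139 = 677.0 J.

W_in ≈ 677.0 J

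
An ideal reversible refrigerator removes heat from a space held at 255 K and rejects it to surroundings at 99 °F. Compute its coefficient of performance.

T_H = 99 °F → (99 − 32) × 5/9 = 37.22 °C = 310.37 K.
Carnot COP: COP_R = T_C/(T_H − T_C) = 255.00/(310.37 − 255.00) = 4.61.

COP_R ≈ 4.61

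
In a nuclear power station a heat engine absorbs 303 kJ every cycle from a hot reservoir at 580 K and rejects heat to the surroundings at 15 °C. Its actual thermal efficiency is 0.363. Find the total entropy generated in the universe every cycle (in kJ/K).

ΔS_univ ≈ 0.147 kJ/K

T_C = 15 °C → 15 + 273.15 = 288.15 K.
W = η·Q_H = 0.363 × 303 = 110.0 kJ, so Q_C = Q_H − W = 193.0 kJ.
Reservoir entropy changes: ΔS_H = −Q_H/T_H = −303/580.00 = -0.5224 kJ/K and ΔS_C = +Q_C/T_C = 193.0/288.15 = 0.6698 kJ/K.
ΔS_univ = −Q_H/T_H + Q_C/T_C = 0.147 kJ/K (> 0, since η = 0.363 < η_Carnot = 0.503).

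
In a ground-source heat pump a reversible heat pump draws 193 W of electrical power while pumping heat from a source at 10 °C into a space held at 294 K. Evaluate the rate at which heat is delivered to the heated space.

Q̇_H ≈ 5230 W

T_C = 10 °C → 10 + 273.15 = 283.15 K.
Reversible heating COP: COP_HP = T_H/(T_H − T_C) = 294.00/10.85 = 27.0968.
Q_H = COP_HP · W = 27.0968 × 193 = 5230 W.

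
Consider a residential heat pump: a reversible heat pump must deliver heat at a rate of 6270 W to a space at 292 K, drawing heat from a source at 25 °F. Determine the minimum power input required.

Ẇ_in ≈ 488.3 W

T_C = 25 °F → (25 − 32) × 5/9 = -3.89 °C = 269.26 K.
The Carnot heat-pump COP is COP_HP = T_H/(T_H − T_C) = 292.00/22.74 = 12.8414.
W = Q_H/COP_HP = 6270/12.8414 = 488.3 W.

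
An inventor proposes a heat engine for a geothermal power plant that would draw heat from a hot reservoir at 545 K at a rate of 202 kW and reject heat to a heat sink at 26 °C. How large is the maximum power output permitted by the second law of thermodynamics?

T_C = 26 °C → 26 + 273.15 = 299.15 K.
The upper bound on efficiency is η_max = 1 − T_C/T_H = 1 − 299.15/545.00 = 0.4511.
W_max = η_max · Q_H = 0.4511 × 202 = 91.12 kW.

Ẇ_max ≈ 91.12 kW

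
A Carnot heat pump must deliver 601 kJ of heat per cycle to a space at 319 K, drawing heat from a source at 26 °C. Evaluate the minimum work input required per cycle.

W_in ≈ 37.40 kJ

T_C = 26 °C → 26 + 273.15 = 299.15 K.
COP_HP = T_H/(T_H − T_C) = 319.00/19.85 = 16.0705.
W = Q_H/COP_HP = 601/16.0705 = 37.40 kJ.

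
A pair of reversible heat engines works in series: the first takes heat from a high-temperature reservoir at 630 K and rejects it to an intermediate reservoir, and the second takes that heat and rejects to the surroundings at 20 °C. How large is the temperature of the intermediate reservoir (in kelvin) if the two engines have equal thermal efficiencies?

T_C = 20 °C → 20 + 273.15 = 293.15 K.
Equal efficiencies require 1 − T_m/T_H = 1 − T_C/T_m, i.e. T_m/T_H = T_C/T_m, so T_m = √(T_H·T_C) = √(630.00 × 293.15) = 430 K.

T_m ≈ 430 K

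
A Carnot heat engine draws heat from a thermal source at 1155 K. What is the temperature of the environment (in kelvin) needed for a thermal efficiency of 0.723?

T_C ≈ 319.9 K

From η = 1 − T_C/T_H, T_C = T_H·(1 − η) = 1155.00 × (1 − 0.723) = 319.9 K.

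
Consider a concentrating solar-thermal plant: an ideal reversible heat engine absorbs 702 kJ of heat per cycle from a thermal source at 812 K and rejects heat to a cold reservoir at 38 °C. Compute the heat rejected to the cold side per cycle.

T_C = 38 °C → 38 + 273.15 = 311.15 K.
Since the cycle is reversible, η = 1 − T_C/T_H = 1 − 311.15/812.00 = 0.6168.
For a reversible cycle Q_C/Q_H = T_C/T_H, so Q_C = 702 × 311.15/812.00 = 269 kJ.

Q_C ≈ 269 kJ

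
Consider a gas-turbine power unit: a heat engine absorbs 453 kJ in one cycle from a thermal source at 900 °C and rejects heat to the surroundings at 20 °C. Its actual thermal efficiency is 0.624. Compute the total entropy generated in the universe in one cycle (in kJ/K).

ΔS_univ ≈ 0.1949 kJ/K

T_H = 900 °C → 900 + 273.15 = 1173.15 K.
T_C = 20 °C → 20 + 273.15 = 293.15 K.
W = η·Q_H = 0.624 × 453 = 282.7 kJ, so Q_C = Q_H − W = 170.3 kJ.
The hot reservoir loses entropy Q_H/T_H = 453/1173.15 = 0.3861 kJ/K; the cold reservoir gains Q_C/T_C = 170.3/293.15 = 0.5810 kJ/K.
ΔS_univ = −Q_H/T_H + Q_C/T_C = 0.1949 kJ/K (> 0, since η = 0.624 < η_Carnot = 0.750).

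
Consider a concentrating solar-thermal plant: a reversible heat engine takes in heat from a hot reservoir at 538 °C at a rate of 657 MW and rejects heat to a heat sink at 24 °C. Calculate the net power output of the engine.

T_H = 538 °C → 538 + 273.15 = 811.15 K.
T_C = 24 °C → 24 + 273.15 = 297.15 K.
The Carnot efficiency is η = 1 − T_C/T_H = 1 − 297.15/811.15 = 0.6337.
W = η·Q_H = 0.6337 × 657 = 416 MW.

Ẇ ≈ 416 MW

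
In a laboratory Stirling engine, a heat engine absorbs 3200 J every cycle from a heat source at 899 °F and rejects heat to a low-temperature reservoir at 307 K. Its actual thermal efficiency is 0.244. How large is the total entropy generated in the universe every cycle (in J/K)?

ΔS_univ ≈ 3.641 J/K

T_H = 899 °F → (899 − 32) × 5/9 = 481.67 °C = 754.82 K.
W = η·Q_H = 0.244 × 3200 = 780.8 J, so Q_C = Q_H − W = 2419 J.
Entropy balance on the reservoirs: −Q_H/T_H = -4.239 J/K, +Q_C/T_C = 7.880 J/K.
ΔS_univ = −Q_H/T_H + Q_C/T_C = 3.641 J/K (> 0, since η = 0.244 < η_Carnot = 0.593).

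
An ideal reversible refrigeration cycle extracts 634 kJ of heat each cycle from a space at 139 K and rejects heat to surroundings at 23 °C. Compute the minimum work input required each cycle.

W_in ≈ 716.8 kJ

T_H = 23 °C → 23 + 273.15 = 296.15 K.
Carnot COP: COP_R = T_C/(T_H − T_C) = 139.00/157.15 = 0.8845.
W = Q_C/COP_R = 634/0.8845 = 716.8 kJ.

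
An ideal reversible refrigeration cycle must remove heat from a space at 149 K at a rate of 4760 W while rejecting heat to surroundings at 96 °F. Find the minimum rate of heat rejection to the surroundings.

Q̇_H ≈ 9862 W

T_H = 96 °F → (96 − 32) × 5/9 = 35.56 °C = 308.71 K.
For a reversible cycle Q_H/Q_C = T_H/T_C, so Q_H = Q_C·T_H/T_C = 4760 × 308.71/149.00 = 9862 W.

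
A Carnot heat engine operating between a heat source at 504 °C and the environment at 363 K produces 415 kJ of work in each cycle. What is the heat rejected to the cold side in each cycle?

Q_C ≈ 364 kJ

T_H = 504 °C → 504 + 273.15 = 777.15 K.
Since the cycle is reversible, η = 1 − T_C/T_H = 1 − 363.00/777.15 = 0.5329.
Since Q_C/Q_H = T_C/T_H and Q_H = W/η, Q_C = W·T_C/(T_H − T_C) = 415 × 363.00/414.15 = 364 kJ.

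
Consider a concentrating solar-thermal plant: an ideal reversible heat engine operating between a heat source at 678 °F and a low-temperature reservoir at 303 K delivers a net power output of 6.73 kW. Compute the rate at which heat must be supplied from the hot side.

T_H = 678 °F → (678 − 32) × 5/9 = 358.89 °C = 632.04 K.
For a reversible engine, η = 1 − T_C/T_H = 1 − 303.00/632.04 = 0.5206.
Q_H = W/η = 6.73/0.5206 = 12.9 kW.

Q̇_H ≈ 12.9 kW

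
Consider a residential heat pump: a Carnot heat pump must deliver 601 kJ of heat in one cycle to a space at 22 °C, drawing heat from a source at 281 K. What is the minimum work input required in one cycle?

T_H = 22 °C → 22 + 273.15 = 295.15 K.
Reversible heating COP: COP_HP = T_H/(T_H − T_C) = 295.15/14.15 = 20.8587.
W = Q_H/COP_HP = 601/20.8587 = 28.8 kJ.

W_in ≈ 28.8 kJ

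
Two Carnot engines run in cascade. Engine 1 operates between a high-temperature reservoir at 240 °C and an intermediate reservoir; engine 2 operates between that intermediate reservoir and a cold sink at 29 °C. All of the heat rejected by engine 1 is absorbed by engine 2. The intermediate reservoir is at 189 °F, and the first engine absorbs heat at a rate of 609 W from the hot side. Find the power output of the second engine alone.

T_H = 240 °C → 240 + 273.15 = 513.15 K.
T_C = 29 °C → 29 + 273.15 = 302.15 K.
T_m = 189 °F → (189 − 32) × 5/9 = 87.22 °C = 360.37 K.
Heat entering the second stage: Q_m = Q_H·(T_m/T_H) = 609 × 360.37/513.15 = 428 W.
Second-stage efficiency η₂ = 1 − T_C/T_m = 1 − 302.15/360.37 = 0.1616, so W₂ = η₂·Q_m = 69.1 W.

Ẇ₂ ≈ 69.1 W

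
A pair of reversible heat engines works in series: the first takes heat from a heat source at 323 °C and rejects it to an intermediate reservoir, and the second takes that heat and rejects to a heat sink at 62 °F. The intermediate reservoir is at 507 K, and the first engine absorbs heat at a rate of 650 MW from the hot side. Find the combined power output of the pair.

Ẇ_total ≈ 334 MW

T_H = 323 °C → 323 + 273.15 = 596.15 K.
T_C = 62 °F → (62 − 32) × 5/9 = 16.67 °C = 289.82 K.
Two reversible stages in series are equivalent to a single Carnot engine between T_H and T_C, so η_total = 1 − T_C/T_H = 1 − 289.82/596.15 = 0.5139.
W_total = η_total · Q_H = 0.5139 × 650 = 334 MW.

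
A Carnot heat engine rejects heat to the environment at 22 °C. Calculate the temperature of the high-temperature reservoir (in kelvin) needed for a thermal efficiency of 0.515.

T_H ≈ 609 K

T_C = 22 °C → 22 + 273.15 = 295.15 K.
From η = 1 − T_C/T_H, solving for T_H gives T_H = T_C/(1 − η) = 295.15/(1 − 0.515) = 609 K.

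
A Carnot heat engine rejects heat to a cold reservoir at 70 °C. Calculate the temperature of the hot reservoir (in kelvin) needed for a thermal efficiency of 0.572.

T_C = 70 °C → 70 + 273.15 = 343.15 K.
From η = 1 − T_C/T_H, solving for T_H gives T_H = T_C/(1 − η) = 343.15/(1 − 0.572) = 802 K.

T_H ≈ 802 K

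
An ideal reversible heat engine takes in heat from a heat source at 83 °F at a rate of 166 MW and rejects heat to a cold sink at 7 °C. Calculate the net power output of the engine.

Ẇ ≈ 11.75 MW

T_H = 83 °F → (83 − 32) × 5/9 = 28.33 °C = 301.48 K.
T_C = 7 °C → 7 + 273.15 = 280.15 K.
Since the cycle is reversible, η = 1 − T_C/T_H = 1 − 280.15/301.48 = 0.0708.
W = η·Q_H = 0.0708 × 166 = 11.75 MW.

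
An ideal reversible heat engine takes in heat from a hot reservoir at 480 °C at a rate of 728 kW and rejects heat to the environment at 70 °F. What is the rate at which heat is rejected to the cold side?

Q̇_C ≈ 284.4 kW

T_H = 480 °C → 480 + 273.15 = 753.15 K.
T_C = 70 °F → (70 − 32) × 5/9 = 21.11 °C = 294.26 K.
The Carnot efficiency is η = 1 − T_C/T_H = 1 − 294.26/753.15 = 0.6093.
For a reversible cycle Q_C/Q_H = T_C/T_H, so Q_C = 728 × 294.26/753.15 = 284.4 kW.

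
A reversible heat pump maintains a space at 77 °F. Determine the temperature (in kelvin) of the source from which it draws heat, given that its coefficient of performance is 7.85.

T_C ≈ 260.2 K

T_H = 77 °F → (77 − 32) × 5/9 = 25.00 °C = 298.15 K.
COP_HP = T_H/(T_H − T_C) ⇒ T_C = T_H·(COP_HP − 1)/COP_HP = 298.15 × (7.85 − 1)/7.85 = 260.2 K.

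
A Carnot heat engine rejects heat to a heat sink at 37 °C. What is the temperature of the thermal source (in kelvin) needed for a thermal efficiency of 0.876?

T_H ≈ 2501 K

T_C = 37 °C → 37 + 273.15 = 310.15 K.
From η = 1 − T_C/T_H, solving for T_H gives T_H = T_C/(1 − η) = 310.15/(1 − 0.876) = 2501 K.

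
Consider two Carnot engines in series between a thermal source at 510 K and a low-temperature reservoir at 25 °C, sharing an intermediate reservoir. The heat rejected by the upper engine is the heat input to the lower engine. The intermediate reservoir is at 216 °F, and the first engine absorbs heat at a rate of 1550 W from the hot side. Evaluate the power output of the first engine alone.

Ẇ₁ ≈ 409.2 W

T_C = 25 °C → 25 + 273.15 = 298.15 K.
T_m = 216 °F → (216 − 32) × 5/9 = 102.22 °C = 375.37 K.
First-stage efficiency η₁ = 1 − T_m/T_H = 1 − 375.37/510.00 = 0.2640.
W₁ = η₁·Q_H = 0.2640 × 1550 = 409.2 W.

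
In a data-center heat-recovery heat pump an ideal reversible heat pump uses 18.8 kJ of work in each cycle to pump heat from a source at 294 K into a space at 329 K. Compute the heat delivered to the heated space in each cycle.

Q_H ≈ 177 kJ

The Carnot heat-pump COP is COP_HP = T_H/(T_H − T_C) = 329.00/35.00 = 9.4000.
Q_H = COP_HP · W = 9.4000 × 18.8 = 177 kJ.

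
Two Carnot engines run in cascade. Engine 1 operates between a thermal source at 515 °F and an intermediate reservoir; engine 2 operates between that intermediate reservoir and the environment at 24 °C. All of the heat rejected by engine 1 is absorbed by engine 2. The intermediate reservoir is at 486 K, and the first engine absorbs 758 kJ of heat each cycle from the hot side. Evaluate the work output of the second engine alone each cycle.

W₂ ≈ 264 kJ

T_H = 515 °F → (515 − 32) × 5/9 = 268.33 °C = 541.48 K.
T_C = 24 °C → 24 + 273.15 = 297.15 K.
Heat entering the second stage: Q_m = Q_H·(T_m/T_H) = 758 × 486.00/541.48 = 680 kJ.
Second-stage efficiency η₂ = 1 − T_C/T_m = 1 − 297.15/486.00 = 0.3886, so W₂ = η₂·Q_m = 264 kJ.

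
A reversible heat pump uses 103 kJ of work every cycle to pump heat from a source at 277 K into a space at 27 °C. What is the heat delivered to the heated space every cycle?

Q_H ≈ 1335 kJ

T_H = 27 °C → 27 + 273.15 = 300.15 K.
For a reversible heat pump, COP_HP = T_H/(T_H − T_C) = 300.15/23.15 = 12.9654.
Q_H = COP_HP · W = 12.9654 × 103 = 1335 kJ.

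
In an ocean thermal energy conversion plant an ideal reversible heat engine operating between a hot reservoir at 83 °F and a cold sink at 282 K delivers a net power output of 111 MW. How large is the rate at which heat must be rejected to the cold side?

T_H = 83 °F → (83 − 32) × 5/9 = 28.33 °C = 301.48 K.
Since the cycle is reversible, η = 1 − T_C/T_H = 1 − 282.00/301.48 = 0.0646.
Since Q_C/Q_H = T_C/T_H and Q_H = W/η, Q_C = W·T_C/(T_H − T_C) = 111 × 282.00/19.48 = 1607 MW.

Q̇_C ≈ 1607 MW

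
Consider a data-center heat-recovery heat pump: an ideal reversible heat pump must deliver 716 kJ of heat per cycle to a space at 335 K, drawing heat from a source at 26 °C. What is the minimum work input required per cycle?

T_C = 26 °C → 26 + 273.15 = 299.15 K.
For a reversible heat pump, COP_HP = T_H/(T_H − T_C) = 335.00/35.85 = 9.3445.
W = Q_H/COP_HP = 716/9.3445 = 76.62 kJ.

W_in ≈ 76.62 kJ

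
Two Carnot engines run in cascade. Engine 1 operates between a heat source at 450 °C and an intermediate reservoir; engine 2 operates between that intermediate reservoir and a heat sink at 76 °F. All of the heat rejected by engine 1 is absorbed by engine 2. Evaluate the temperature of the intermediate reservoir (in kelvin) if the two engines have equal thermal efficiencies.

T_m ≈ 464 K

T_H = 450 °C → 450 + 273.15 = 723.15 K.
T_C = 76 °F → (76 − 32) × 5/9 = 24.44 °C = 297.59 K.
Equal efficiencies require 1 − T_m/T_H = 1 − T_C/T_m, i.e. T_m/T_H = T_C/T_m, so T_m = √(T_H·T_C) = √(723.15 × 297.59) = 464 K.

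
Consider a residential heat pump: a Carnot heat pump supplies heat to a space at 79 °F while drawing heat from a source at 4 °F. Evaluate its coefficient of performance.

T_H = 79 °F → (79 − 32) × 5/9 = 26.11 °C = 299.26 K.
T_C = 4 °F → (4 − 32) × 5/9 = -15.56 °C = 257.59 K.
Reversible heating COP: COP_HP = T_H/(T_H − T_C) = 299.26/(299.26 − 257.59) = 7.18.

COP_HP ≈ 7.18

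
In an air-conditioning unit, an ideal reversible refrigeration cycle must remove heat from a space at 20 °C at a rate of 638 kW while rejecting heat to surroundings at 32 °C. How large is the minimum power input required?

T_H = 32 °C → 32 + 273.15 = 305.15 K.
T_C = 20 °C → 20 + 273.15 = 293.15 K.
COP_R = T_C/(T_H − T_C) = 293.15/12.00 = 24.4292.
W = Q_C/COP_R = 638/24.4292 = 26.1 kW.

Ẇ_in ≈ 26.1 kW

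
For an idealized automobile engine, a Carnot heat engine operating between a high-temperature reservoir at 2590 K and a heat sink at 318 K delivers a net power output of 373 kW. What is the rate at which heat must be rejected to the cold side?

Carnot efficiency: η = 1 − T_C/T_H = 1 − 318.00/2590.00 = 0.8772.
Since Q_C/Q_H = T_C/T_H and Q_H = W/η, Q_C = W·T_C/(T_H − T_C) = 373 × 318.00/2272.00 = 52.2 kW.

Q̇_C ≈ 52.2 kW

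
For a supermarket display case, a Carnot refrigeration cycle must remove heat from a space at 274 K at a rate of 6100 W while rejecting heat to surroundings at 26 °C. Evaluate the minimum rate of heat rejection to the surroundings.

Q̇_H ≈ 6660 W

T_H = 26 °C → 26 + 273.15 = 299.15 K.
For a reversible cycle Q_H/Q_C = T_H/T_C, so Q_H = Q_C·T_H/T_C = 6100 × 299.15/274.00 = 6660 W.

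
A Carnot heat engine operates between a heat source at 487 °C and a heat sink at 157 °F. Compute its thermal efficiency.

T_H = 487 °C → 487 + 273.15 = 760.15 K.
T_C = 157 °F → (157 − 32) × 5/9 = 69.44 °C = 342.59 K.
Carnot efficiency: η = 1 − T_C/T_H = 1 − 342.59/760.15 = 0.5493.

η ≈ 0.5493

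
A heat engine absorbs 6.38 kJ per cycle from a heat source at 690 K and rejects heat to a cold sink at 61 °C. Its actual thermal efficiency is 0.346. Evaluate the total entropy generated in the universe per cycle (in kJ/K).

ΔS_univ ≈ 0.003241 kJ/K

T_C = 61 °C → 61 + 273.15 = 334.15 K.
W = η·Q_H = 0.346 × 6.38 = 2.207 kJ, so Q_C = Q_H − W = 4.173 kJ.
Entropy balance on the reservoirs: −Q_H/T_H = -0.009246 kJ/K, +Q_C/T_C = 0.01249 kJ/K.
ΔS_univ = −Q_H/T_H + Q_C/T_C = 0.003241 kJ/K (> 0, since η = 0.346 < η_Carnot = 0.516).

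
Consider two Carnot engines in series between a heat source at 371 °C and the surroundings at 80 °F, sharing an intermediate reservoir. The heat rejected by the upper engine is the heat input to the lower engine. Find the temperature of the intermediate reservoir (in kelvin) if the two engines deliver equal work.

T_H = 371 °C → 371 + 273.15 = 644.15 K.
T_C = 80 °F → (80 − 32) × 5/9 = 26.67 °C = 299.82 K.
For reversible stages Q_m = Q_H·(T_m/T_H). Setting W₁ = Q_H(1 − T_m/T_H) equal to W₂ = Q_m(1 − T_C/T_m) = Q_H·(T_m − T_C)/T_H gives T_H − T_m = T_m − T_C, so T_m = (T_H + T_C)/2 = (644.15 + 299.82)/2 = 472.0 K.

T_m ≈ 472.0 K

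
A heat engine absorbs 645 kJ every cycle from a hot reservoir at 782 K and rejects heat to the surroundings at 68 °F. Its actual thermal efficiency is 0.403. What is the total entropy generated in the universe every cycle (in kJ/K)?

ΔS_univ ≈ 0.4887 kJ/K

T_C = 68 °F → (68 − 32) × 5/9 = 20.00 °C = 293.15 K.
W = η·Q_H = 0.403 × 645 = 259.9 kJ, so Q_C = Q_H − W = 385.1 kJ.
Reservoir entropy changes: ΔS_H = −Q_H/T_H = −645/782.00 = -0.8248 kJ/K and ΔS_C = +Q_C/T_C = 385.1/293.15 = 1.314 kJ/K.
ΔS_univ = −Q_H/T_H + Q_C/T_C = 0.4887 kJ/K (> 0, since η = 0.403 < η_Carnot = 0.625).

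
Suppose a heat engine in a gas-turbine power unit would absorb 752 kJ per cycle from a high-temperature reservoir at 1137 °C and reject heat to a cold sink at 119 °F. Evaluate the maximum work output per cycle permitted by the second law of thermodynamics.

T_H = 1137 °C → 1137 + 273.15 = 1410.15 K.
T_C = 119 °F → (119 − 32) × 5/9 = 48.33 °C = 321.48 K.
The second-law ceiling is the Carnot efficiency, η_max = 1 − T_C/T_H = 1 − 321.48/1410.15 = 0.7720.
W_max = η_max · Q_H = 0.7720 × 752 = 581 kJ.

W_max ≈ 581 kJ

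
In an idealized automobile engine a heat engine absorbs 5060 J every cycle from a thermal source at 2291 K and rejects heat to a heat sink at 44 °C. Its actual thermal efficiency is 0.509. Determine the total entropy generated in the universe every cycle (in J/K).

T_C = 44 °C → 44 + 273.15 = 317.15 K.
W = η·Q_H = 0.509 × 5060 = 2576 J, so Q_C = Q_H − W = 2484 J.
Reservoir entropy changes: ΔS_H = −Q_H/T_H = −5060/2291.00 = -2.209 J/K and ΔS_C = +Q_C/T_C = 2484/317.15 = 7.834 J/K.
ΔS_univ = −Q_H/T_H + Q_C/T_C = 5.63 J/K (> 0, since η = 0.509 < η_Carnot = 0.862).

ΔS_univ ≈ 5.63 J/K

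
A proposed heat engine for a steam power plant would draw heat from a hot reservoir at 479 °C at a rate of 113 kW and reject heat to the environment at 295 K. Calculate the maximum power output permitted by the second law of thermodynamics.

T_H = 479 °C → 479 + 273.15 = 752.15 K.
No engine can exceed the Carnot limit: η_max = 1 − T_C/T_H = 1 − 295.00/752.15 = 0.6078.
W_max = η_max · Q_H = 0.6078 × 113 = 68.7 kW.

Ẇ_max ≈ 68.7 kW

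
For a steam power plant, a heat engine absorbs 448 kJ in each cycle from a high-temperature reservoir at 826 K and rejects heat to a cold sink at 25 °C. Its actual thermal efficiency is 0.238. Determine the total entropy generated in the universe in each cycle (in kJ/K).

ΔS_univ ≈ 0.603 kJ/K

T_C = 25 °C → 25 + 273.15 = 298.15 K.
W = η·Q_H = 0.238 × 448 = 106.6 kJ, so Q_C = Q_H − W = 341.4 kJ.
Reservoir entropy changes: ΔS_H = −Q_H/T_H = −448/826.00 = -0.5424 kJ/K and ΔS_C = +Q_C/T_C = 341.4/298.15 = 1.145 kJ/K.
ΔS_univ = −Q_H/T_H + Q_C/T_C = 0.603 kJ/K (> 0, since η = 0.238 < η_Carnot = 0.639).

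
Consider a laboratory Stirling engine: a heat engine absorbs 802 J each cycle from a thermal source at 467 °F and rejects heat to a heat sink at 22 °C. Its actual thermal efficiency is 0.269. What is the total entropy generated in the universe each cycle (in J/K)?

T_H = 467 °F → (467 − 32) × 5/9 = 241.67 °C = 514.82 K.
T_C = 22 °C → 22 + 273.15 = 295.15 K.
W = η·Q_H = 0.269 × 802 = 215.7 J, so Q_C = Q_H − W = 586.3 J.
Reservoir entropy changes: ΔS_H = −Q_H/T_H = −802/514.82 = -1.558 J/K and ΔS_C = +Q_C/T_C = 586.3/295.15 = 1.986 J/K.
ΔS_univ = −Q_H/T_H + Q_C/T_C = 0.4285 J/K (> 0, since η = 0.269 < η_Carnot = 0.427).

ΔS_univ ≈ 0.4285 J/K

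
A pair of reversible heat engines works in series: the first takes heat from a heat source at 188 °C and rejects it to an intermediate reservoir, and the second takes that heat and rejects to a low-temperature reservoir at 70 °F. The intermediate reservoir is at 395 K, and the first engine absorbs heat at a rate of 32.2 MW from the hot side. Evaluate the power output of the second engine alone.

Ẇ₂ ≈ 7.03 MW

T_H = 188 °C → 188 + 273.15 = 461.15 K.
T_C = 70 °F → (70 − 32) × 5/9 = 21.11 °C = 294.26 K.
Heat entering the second stage: Q_m = Q_H·(T_m/T_H) = 32.2 × 395.00/461.15 = 27.6 MW.
Second-stage efficiency η₂ = 1 − T_C/T_m = 1 − 294.26/395.00 = 0.2550, so W₂ = η₂·Q_m = 7.03 MW.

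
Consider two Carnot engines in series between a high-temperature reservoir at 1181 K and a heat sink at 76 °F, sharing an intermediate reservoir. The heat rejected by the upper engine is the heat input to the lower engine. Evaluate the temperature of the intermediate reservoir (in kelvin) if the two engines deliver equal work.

T_C = 76 °F → (76 − 32) × 5/9 = 24.44 °C = 297.59 K.
For reversible stages Q_m = Q_H·(T_m/T_H). Setting W₁ = Q_H(1 − T_m/T_H) equal to W₂ = Q_m(1 − T_C/T_m) = Q_H·(T_m − T_C)/T_H gives T_H − T_m = T_m − T_C, so T_m = (T_H + T_C)/2 = (1181.00 + 297.59)/2 = 739 K.

T_m ≈ 739 K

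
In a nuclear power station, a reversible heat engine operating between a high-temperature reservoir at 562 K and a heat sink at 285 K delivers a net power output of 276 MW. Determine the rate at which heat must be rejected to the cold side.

Q̇_C ≈ 284 MW

For a reversible engine, η = 1 − T_C/T_H = 1 − 285.00/562.00 = 0.4929.
Since Q_C/Q_H = T_C/T_H and Q_H = W/η, Q_C = W·T_C/(T_H − T_C) = 276 × 285.00/277.00 = 284 MW.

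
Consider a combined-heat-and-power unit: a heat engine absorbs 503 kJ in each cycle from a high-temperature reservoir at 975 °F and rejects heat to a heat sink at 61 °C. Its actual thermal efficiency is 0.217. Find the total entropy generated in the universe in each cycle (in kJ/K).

T_H = 975 °F → (975 − 32) × 5/9 = 523.89 °C = 797.04 K.
T_C = 61 °C → 61 + 273.15 = 334.15 K.
W = η·Q_H = 0.217 × 503 = 109.2 kJ, so Q_C = Q_H − W = 393.8 kJ.
Reservoir entropy changes: ΔS_H = −Q_H/T_H = −503/797.04 = -0.6311 kJ/K and ΔS_C = +Q_C/T_C = 393.8/334.15 = 1.179 kJ/K.
ΔS_univ = −Q_H/T_H + Q_C/T_C = 0.548 kJ/K (> 0, since η = 0.217 < η_Carnot = 0.581).

ΔS_univ ≈ 0.548 kJ/K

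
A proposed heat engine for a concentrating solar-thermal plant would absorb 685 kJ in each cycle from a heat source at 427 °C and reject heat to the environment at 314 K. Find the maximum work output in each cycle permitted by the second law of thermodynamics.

T_H = 427 °C → 427 + 273.15 = 700.15 K.
The second-law ceiling is the Carnot efficiency, η_max = 1 − T_C/T_H = 1 − 314.00/700.15 = 0.5515.
W_max = η_max · Q_H = 0.5515 × 685 = 378 kJ.

W_max ≈ 378 kJ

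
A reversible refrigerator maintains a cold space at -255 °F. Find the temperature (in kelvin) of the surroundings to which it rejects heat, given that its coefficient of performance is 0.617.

T_C = -255 °F → (-255 − 32) × 5/9 = -159.44 °C = 113.71 K.
COP_R = T_C/(T_H − T_C) ⇒ T_H = T_C·(1 + 1/COP_R) = 113.71 × (1 + 1/0.617) = 298.0 K.

T_H ≈ 298.0 K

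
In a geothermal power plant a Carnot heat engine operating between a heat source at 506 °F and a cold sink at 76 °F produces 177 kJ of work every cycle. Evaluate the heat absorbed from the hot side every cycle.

T_H = 506 °F → (506 − 32) × 5/9 = 263.33 °C = 536.48 K.
T_C = 76 °F → (76 − 32) × 5/9 = 24.44 °C = 297.59 K.
The Carnot efficiency is η = 1 − T_C/T_H = 1 − 297.59/536.48 = 0.4453.
Q_H = W/η = 177/0.4453 = 397 kJ.

Q_H ≈ 397 kJ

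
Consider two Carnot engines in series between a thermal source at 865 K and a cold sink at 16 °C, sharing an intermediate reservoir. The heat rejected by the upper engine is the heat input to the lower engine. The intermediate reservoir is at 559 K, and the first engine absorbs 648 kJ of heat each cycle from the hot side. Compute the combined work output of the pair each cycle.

W_total ≈ 431 kJ

T_C = 16 °C → 16 + 273.15 = 289.15 K.
Two reversible stages in series are equivalent to a single Carnot engine between T_H and T_C, so η_total = 1 − T_C/T_H = 1 − 289.15/865.00 = 0.6657.
W_total = η_total · Q_H = 0.6657 × 648 = 431 kJ.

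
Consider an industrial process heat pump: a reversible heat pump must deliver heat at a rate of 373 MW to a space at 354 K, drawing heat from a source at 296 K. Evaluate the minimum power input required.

Reversible heating COP: COP_HP = T_H/(T_H − T_C) = 354.00/58.00 = 6.1034.
W = Q_H/COP_HP = 373/6.1034 = 61.1 MW.

Ẇ_in ≈ 61.1 MW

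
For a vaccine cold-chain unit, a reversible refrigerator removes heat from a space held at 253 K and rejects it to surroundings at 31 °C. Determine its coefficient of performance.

COP_R ≈ 4.95

T_H = 31 °C → 31 + 273.15 = 304.15 K.
Carnot COP: COP_R = T_C/(T_H − T_C) = 253.00/(304.15 − 253.00) = 4.95.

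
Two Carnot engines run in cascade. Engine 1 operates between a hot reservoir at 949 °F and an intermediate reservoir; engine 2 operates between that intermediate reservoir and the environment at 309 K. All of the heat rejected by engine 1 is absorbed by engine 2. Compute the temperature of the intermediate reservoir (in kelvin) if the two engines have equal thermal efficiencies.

T_m ≈ 492 K

T_H = 949 °F → (949 − 32) × 5/9 = 509.44 °C = 782.59 K.
Equal efficiencies require 1 − T_m/T_H = 1 − T_C/T_m, i.e. T_m/T_H = T_C/T_m, so T_m = √(T_H·T_C) = √(782.59 × 309.00) = 492 K.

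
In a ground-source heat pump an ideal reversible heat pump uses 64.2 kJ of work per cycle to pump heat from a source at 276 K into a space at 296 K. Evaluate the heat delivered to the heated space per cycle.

Q_H ≈ 950.2 kJ

The Carnot heat-pump COP is COP_HP = T_H/(T_H − T_C) = 296.00/20.00 = 14.8000.
Q_H = COP_HP · W = 14.8000 × 64.2 = 950.2 kJ.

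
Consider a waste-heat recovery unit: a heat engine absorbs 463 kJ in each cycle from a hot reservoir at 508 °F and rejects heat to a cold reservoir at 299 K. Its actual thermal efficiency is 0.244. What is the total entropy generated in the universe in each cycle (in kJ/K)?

ΔS_univ ≈ 0.3094 kJ/K

T_H = 508 °F → (508 − 32) × 5/9 = 264.44 °C = 537.59 K.
W = η·Q_H = 0.244 × 463 = 113.0 kJ, so Q_C = Q_H − W = 350.0 kJ.
The hot reservoir loses entropy Q_H/T_H = 463/537.59 = 0.8612 kJ/K; the cold reservoir gains Q_C/T_C = 350.0/299.00 = 1.171 kJ/K.
ΔS_univ = −Q_H/T_H + Q_C/T_C = 0.3094 kJ/K (> 0, since η = 0.244 < η_Carnot = 0.444).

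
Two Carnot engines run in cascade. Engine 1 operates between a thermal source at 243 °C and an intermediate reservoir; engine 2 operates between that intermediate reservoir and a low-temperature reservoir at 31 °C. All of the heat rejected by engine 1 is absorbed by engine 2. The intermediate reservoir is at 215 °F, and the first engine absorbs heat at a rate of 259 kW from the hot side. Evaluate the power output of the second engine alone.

T_H = 243 °C → 243 + 273.15 = 516.15 K.
T_C = 31 °C → 31 + 273.15 = 304.15 K.
T_m = 215 °F → (215 − 32) × 5/9 = 101.67 °C = 374.82 K.
Heat entering the second stage: Q_m = Q_H·(T_m/T_H) = 259 × 374.82/516.15 = 188.1 kW.
Second-stage efficiency η₂ = 1 − T_C/T_m = 1 − 304.15/374.82 = 0.1885, so W₂ = η₂·Q_m = 35.46 kW.

Ẇ₂ ≈ 35.46 kW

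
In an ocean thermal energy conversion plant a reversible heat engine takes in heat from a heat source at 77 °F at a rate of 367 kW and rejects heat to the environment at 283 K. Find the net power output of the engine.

Ẇ ≈ 18.6 kW

T_H = 77 °F → (77 − 32) × 5/9 = 25.00 °C = 298.15 K.
Since the cycle is reversible, η = 1 − T_C/T_H = 1 − 283.00/298.15 = 0.0508.
W = η·Q_H = 0.0508 × 367 = 18.6 kW.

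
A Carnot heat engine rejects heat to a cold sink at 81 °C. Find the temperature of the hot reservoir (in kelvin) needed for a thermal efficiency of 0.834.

T_C = 81 °C → 81 + 273.15 = 354.15 K.
From η = 1 − T_C/T_H, solving for T_H gives T_H = T_C/(1 − η) = 354.15/(1 − 0.834) = 2130 K.

T_H ≈ 2130 K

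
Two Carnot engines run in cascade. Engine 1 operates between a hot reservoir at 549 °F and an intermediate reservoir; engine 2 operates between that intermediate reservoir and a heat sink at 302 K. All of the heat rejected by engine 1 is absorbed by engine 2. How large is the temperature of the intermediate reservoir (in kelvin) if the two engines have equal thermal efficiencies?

T_m ≈ 411.4 K

T_H = 549 °F → (549 − 32) × 5/9 = 287.22 °C = 560.37 K.
Equal efficiencies require 1 − T_m/T_H = 1 − T_C/T_m, i.e. T_m/T_H = T_C/T_m, so T_m = √(T_H·T_C) = √(560.37 × 302.00) = 411.4 K.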